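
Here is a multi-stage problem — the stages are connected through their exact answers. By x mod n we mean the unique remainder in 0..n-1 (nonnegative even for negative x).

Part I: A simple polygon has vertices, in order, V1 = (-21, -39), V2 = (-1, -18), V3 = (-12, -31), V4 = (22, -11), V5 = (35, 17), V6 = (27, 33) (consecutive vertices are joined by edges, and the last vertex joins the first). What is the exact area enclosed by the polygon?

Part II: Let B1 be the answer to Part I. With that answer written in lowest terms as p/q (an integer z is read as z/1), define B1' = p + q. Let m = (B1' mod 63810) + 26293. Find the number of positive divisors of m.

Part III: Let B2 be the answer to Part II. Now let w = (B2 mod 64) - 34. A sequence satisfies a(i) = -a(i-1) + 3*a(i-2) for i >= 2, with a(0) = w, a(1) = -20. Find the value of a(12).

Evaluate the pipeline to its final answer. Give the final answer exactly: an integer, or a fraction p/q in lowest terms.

Part I: cross terms: (-21*-18 - -1*-39)=339, (-1*-31 - -12*-18)=-185, (-12*-11 - 22*-31)=814, (22*17 - 35*-11)=759, (35*33 - 27*17)=696, (27*-39 - -21*33)=-360; twice the area = |2063| = 2063; area = 2063/2; answer 2063/2
Part II: B1 = 2063/2; threaded value p + q = 2065; m = 28358; 28358 = 2 * 11 * 1289; number of divisors = (1+1) * (1+1) * (1+1) = 8; answer 8
Part III: B2 = 8; w = -26; a(2) = -1*(-20) + 3*(-26) = -58; iterating: a(2)=-58, a(3)=-2, a(4)=-172, a(5)=166, a(6)=-682, a(7)=1180, a(8)=-3226, a(9)=6766, a(10)=-16444, a(11)=36742, a(12)=-86074; answer -86074

-86074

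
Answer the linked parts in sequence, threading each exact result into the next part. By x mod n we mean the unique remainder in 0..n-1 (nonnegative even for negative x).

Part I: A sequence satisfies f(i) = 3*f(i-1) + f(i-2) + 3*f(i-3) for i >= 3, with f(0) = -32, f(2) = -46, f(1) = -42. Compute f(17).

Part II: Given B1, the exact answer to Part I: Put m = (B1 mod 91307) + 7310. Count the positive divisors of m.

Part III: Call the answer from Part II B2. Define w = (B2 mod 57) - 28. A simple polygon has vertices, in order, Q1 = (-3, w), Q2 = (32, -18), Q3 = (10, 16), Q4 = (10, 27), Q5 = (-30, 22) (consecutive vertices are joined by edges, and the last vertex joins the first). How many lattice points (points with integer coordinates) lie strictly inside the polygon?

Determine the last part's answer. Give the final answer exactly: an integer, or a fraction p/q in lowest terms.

Part I: f(3) = 3*(-46) + 1*(-42) + 3*(-32) = -276; iterating: f(3)=-276, f(4)=-1000, f(5)=-3414, f(6)=-12070, f(7)=-42624, f(8)=-150184, f(9)=-529386, f(10)=-1866214, f(11)=-6578580, f(12)=-23190112, f(13)=-81747558, f(14)=-288168526, f(15)=-1015823472, f(16)=-3580881616, f(17)=-12622973898; answer -12622973898
Part II: B1 = -12622973898; m = 43548; 43548 = 2^2 * 3 * 19 * 191; number of divisors = (2+1) * (1+1) * (1+1) * (1+1) = 24; answer 24
Part III: B2 = 24; w = -4; cross terms: (-3*-18 - 32*-4)=182, (32*16 - 10*-18)=692, (10*27 - 10*16)=110, (10*22 - -30*27)=1030, (-30*-4 - -3*22)=186; twice the area = |2200| = 2200; area = 1100; boundary points = 7 + 2 + 11 + 5 + 1 = 26; strictly interior points = area - boundary/2 + 1 = 1088; answer 1088

1088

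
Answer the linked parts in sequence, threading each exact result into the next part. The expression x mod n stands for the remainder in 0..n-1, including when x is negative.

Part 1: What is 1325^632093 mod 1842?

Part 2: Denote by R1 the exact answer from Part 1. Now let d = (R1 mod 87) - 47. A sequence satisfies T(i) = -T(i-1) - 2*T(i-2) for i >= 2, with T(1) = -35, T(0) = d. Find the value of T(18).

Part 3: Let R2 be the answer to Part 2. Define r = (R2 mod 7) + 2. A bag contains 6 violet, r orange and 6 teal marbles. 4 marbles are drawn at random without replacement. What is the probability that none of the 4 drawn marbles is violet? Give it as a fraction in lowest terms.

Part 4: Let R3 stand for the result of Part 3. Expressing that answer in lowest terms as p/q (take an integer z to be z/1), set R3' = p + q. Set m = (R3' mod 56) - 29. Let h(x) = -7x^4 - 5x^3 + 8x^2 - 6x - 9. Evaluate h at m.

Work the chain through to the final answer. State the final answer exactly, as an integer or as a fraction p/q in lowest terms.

Part 1: squarings mod 1842: 1325^1=1325, 1325^2=199, 1325^4=919, 1325^8=925, 1325^16=937, 1325^32=1177, 1325^64=145, 1325^128=763, 1325^256=97, 1325^512=199, 1325^1024=919, 1325^2048=925, 1325^4096=937, 1325^8192=1177, 1325^16384=145, 1325^32768=763, 1325^65536=97, 1325^131072=199, 1325^262144=919, 1325^524288=925; 1325^632093 = 1325^1 * 1325^4 * 1325^8 * 1325^16 * 1325^256 * 1325^1024 * 1325^8192 * 1325^32768 * 1325^65536 * 1325^524288 = 1247 (mod 1842); answer 1247
Part 2: R1 = 1247; d = -18; T(2) = -1*(-35) - 2*(-18) = 71; iterating: T(2)=71, T(3)=-1, T(4)=-141, T(5)=143, T(6)=139, T(7)=-425, T(8)=147, T(9)=703, T(10)=-997, T(11)=-409, T(12)=2403, T(13)=-1585, T(14)=-3221, T(15)=6391, T(16)=51, T(17)=-12833, T(18)=12731; answer 12731
Part 3: R2 = 12731; r = 7; total draws C(19,4) = 3876; favorable C(13,4) = 715; P = 715/3876; answer 715/3876
Part 4: R3 = 715/3876; threaded value p + q = 4591; m = 26; -7*(26)^4 - 5*(26)^3 + 8*(26)^2 - 6*(26)^1 - 9 = (-3198832) + (-87880) + (5408) + (-156) + (-9) = -3281469; answer -3281469

-3281469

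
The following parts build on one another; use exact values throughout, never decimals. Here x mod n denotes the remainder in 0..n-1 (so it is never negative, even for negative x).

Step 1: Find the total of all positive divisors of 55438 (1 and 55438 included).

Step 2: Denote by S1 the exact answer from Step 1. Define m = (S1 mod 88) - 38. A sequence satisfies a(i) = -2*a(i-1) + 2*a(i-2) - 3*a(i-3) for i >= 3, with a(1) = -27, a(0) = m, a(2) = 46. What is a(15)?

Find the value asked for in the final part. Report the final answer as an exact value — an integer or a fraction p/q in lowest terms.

Step 1: 55438 = 2 * 53 * 523; sigma = (1 + 2) * (1 + 53) * (1 + 523) = 3 * 54 * 524 = 84888; answer 84888
Step 2: S1 = 84888; m = 18; a(3) = -2*(46) + 2*(-27) - 3*(18) = -200; iterating: a(3)=-200, a(4)=573, a(5)=-1684, a(6)=5114, a(7)=-15315, a(8)=45910, a(9)=-137792, a(10)=413349, a(11)=-1240012, a(12)=3720098, a(13)=-11160267, a(14)=33480766, a(15)=-100442360; answer -100442360

-100442360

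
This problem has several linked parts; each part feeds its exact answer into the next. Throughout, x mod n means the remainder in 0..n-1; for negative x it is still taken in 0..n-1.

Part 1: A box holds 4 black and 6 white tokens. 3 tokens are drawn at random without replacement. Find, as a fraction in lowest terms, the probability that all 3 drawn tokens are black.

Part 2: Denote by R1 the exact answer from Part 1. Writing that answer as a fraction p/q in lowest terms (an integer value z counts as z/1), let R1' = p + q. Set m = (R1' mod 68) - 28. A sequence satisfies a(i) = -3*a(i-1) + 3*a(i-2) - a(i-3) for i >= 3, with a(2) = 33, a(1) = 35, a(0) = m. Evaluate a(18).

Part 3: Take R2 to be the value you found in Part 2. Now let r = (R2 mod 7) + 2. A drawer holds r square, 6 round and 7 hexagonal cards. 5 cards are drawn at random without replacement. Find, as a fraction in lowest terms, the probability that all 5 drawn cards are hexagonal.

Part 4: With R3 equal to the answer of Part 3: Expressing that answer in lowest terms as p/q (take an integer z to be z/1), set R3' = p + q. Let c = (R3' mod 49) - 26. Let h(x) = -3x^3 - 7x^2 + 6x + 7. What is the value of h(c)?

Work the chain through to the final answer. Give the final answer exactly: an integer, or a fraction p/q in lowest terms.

1573

Part 1: total draws C(10,3) = 120; favorable C(4,3) = 4; P = 1/30; answer 1/30
Part 2: R1 = 1/30; threaded value p + q = 31; m = 3; a(3) = -3*(33) + 3*(35) - 1*(3) = 3; iterating: a(3)=3, a(4)=55, a(5)=-189, a(6)=729, a(7)=-2809, a(8)=10803, a(9)=-41565, a(10)=159913, a(11)=-615237, a(12)=2367015, a(13)=-9106669, a(14)=35036289, a(15)=-134795889, a(16)=518603203, a(17)=-1995233565, a(18)=7676306193; answer 7676306193
Part 3: R2 = 7676306193; r = 5; total draws C(18,5) = 8568; favorable C(7,5) = 21; P = 1/408; answer 1/408
Part 4: R3 = 1/408; threaded value p + q = 409; c = -9; -3*(-9)^3 - 7*(-9)^2 + 6*(-9)^1 + 7 = (2187) + (-567) + (-54) + (7) = 1573; answer 1573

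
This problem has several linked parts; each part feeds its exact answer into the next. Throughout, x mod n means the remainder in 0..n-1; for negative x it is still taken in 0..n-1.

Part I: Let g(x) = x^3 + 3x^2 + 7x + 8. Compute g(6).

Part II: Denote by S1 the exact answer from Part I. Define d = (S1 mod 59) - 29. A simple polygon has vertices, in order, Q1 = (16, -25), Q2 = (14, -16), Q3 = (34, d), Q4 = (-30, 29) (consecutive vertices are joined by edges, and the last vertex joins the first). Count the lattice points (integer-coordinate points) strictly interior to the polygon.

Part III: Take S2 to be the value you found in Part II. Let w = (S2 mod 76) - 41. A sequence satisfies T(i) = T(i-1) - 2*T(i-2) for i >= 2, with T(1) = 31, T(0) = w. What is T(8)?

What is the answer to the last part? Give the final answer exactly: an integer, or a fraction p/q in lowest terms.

-513

Part I: 1*(6)^3 + 3*(6)^2 + 7*(6)^1 + 8 = (216) + (108) + (42) + (8) = 374; answer 374
Part II: S1 = 374; d = -9; cross terms: (16*-16 - 14*-25)=94, (14*-9 - 34*-16)=418, (34*29 - -30*-9)=716, (-30*-25 - 16*29)=286; twice the area = |1514| = 1514; area = 757; boundary points = 1 + 1 + 2 + 2 = 6; strictly interior points = area - boundary/2 + 1 = 755; answer 755
Part III: S2 = 755; w = 30; T(2) = 1*(31) - 2*(30) = -29; iterating: T(2)=-29, T(3)=-91, T(4)=-33, T(5)=149, T(6)=215, T(7)=-83, T(8)=-513; answer -513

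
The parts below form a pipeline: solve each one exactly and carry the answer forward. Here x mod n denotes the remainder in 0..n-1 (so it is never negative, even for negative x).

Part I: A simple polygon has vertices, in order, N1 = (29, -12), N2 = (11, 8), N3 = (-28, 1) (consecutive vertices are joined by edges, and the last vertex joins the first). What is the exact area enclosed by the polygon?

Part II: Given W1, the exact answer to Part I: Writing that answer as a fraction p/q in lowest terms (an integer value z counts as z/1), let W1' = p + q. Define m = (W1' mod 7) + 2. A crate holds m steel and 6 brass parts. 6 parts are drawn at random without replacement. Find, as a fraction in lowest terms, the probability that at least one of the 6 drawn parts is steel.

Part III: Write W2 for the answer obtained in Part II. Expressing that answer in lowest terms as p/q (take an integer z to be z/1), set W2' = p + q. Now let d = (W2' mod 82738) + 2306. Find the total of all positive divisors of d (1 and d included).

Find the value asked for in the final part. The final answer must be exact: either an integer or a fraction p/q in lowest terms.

8312

Part I: cross terms: (29*8 - 11*-12)=364, (11*1 - -28*8)=235, (-28*-12 - 29*1)=307; twice the area = |906| = 906; area = 453; answer 453
Part II: W1 = 453; threaded value p + q = 454; m = 8; total draws C(14,6) = 3003; complement C(6,6) = 1; favorable 3003 - 1 = 3002; P = 3002/3003; answer 3002/3003
Part III: W2 = 3002/3003; threaded value p + q = 6005; d = 8311; 8311 is prime, so its only divisors are 1 and 8311; sigma = 1 + 8311 = 8312; answer 8312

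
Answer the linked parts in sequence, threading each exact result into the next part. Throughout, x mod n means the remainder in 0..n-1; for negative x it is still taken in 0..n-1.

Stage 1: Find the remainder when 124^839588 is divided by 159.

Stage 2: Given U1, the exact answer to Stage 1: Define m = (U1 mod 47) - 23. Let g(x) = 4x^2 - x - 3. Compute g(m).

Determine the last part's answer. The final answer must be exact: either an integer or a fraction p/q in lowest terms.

92

Stage 1: squarings mod 159: 124^1=124, 124^2=112, 124^4=142, 124^8=130, 124^16=46, 124^32=49, 124^64=16, 124^128=97, 124^256=28, 124^512=148, 124^1024=121, 124^2048=13, 124^4096=10, 124^8192=100, 124^16384=142, 124^32768=130, 124^65536=46, 124^131072=49, 124^262144=16, 124^524288=97; 124^839588 = 124^4 * 124^32 * 124^128 * 124^256 * 124^512 * 124^1024 * 124^2048 * 124^16384 * 124^32768 * 124^262144 * 124^524288 = 28 (mod 159); answer 28
Stage 2: U1 = 28; m = 5; 4*(5)^2 - 1*(5)^1 - 3 = (100) + (-5) + (-3) = 92; answer 92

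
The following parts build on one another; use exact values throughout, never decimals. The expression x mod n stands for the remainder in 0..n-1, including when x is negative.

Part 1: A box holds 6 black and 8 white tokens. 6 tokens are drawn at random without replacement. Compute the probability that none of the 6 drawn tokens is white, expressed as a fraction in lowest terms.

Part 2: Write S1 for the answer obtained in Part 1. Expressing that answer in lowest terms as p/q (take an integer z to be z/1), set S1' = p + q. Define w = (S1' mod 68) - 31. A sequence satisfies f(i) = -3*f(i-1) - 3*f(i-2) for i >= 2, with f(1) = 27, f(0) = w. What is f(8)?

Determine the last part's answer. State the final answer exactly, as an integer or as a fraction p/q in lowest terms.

648

Part 1: total draws C(14,6) = 3003; favorable C(6,6) = 1; P = 1/3003; answer 1/3003
Part 2: S1 = 1/3003; threaded value p + q = 3004; w = -19; f(2) = -3*(27) - 3*(-19) = -24; iterating: f(2)=-24, f(3)=-9, f(4)=99, f(5)=-270, f(6)=513, f(7)=-729, f(8)=648; answer 648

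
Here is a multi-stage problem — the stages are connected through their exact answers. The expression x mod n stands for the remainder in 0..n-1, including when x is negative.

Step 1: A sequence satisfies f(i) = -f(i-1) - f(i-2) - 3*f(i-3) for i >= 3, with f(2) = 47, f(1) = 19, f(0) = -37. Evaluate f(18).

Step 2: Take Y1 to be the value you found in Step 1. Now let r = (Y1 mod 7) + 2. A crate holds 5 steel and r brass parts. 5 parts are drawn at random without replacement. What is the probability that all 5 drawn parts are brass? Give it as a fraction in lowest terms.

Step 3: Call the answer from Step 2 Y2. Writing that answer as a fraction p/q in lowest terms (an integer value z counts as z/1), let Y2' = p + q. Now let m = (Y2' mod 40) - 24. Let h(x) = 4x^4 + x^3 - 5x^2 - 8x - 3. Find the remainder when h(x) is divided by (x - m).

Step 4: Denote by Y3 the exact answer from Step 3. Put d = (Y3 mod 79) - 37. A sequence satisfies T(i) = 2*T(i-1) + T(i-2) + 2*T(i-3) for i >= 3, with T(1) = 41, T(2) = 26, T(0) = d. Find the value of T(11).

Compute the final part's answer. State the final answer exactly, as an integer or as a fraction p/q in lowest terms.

Step 1: f(3) = -1*(47) - 1*(19) - 3*(-37) = 45; iterating: f(3)=45, f(4)=-149, f(5)=-37, f(6)=51, f(7)=433, f(8)=-373, f(9)=-213, f(10)=-713, f(11)=2045, f(12)=-693, f(13)=787, f(14)=-6229, f(15)=7521, f(16)=-3653, f(17)=14819, f(18)=-33729; answer -33729
Step 2: Y1 = -33729; r = 6; total draws C(11,5) = 462; favorable C(6,5) = 6; P = 1/77; answer 1/77
Step 3: Y2 = 1/77; threaded value p + q = 78; m = 14; remainder = value at the root: 4*(14)^4 + 1*(14)^3 - 5*(14)^2 - 8*(14)^1 - 3 = (153664) + (2744) + (-980) + (-112) + (-3) = 155313; answer 155313
Step 4: Y3 = 155313; d = 41; T(3) = 2*(26) + 1*(41) + 2*(41) = 175; iterating: T(3)=175, T(4)=458, T(5)=1143, T(6)=3094, T(7)=8247, T(8)=21874, T(9)=58183, T(10)=154734, T(11)=411399; answer 411399

411399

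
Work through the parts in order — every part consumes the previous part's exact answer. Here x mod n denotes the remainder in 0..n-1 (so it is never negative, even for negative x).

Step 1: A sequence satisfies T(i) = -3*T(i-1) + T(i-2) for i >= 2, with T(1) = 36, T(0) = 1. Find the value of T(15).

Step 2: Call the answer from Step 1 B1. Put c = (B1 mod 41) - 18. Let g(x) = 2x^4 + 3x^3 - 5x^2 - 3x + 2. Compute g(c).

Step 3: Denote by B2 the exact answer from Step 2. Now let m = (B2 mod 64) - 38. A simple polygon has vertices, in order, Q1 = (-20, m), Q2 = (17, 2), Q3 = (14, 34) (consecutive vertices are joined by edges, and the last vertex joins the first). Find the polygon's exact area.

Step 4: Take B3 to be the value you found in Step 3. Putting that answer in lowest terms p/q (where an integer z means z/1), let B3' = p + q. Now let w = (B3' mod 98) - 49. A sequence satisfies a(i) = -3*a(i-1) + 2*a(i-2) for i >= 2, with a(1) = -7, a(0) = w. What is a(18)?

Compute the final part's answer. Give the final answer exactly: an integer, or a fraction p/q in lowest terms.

2854753885

Step 1: T(2) = -3*(36) + 1*(1) = -107; iterating: T(2)=-107, T(3)=357, T(4)=-1178, T(5)=3891, T(6)=-12851, T(7)=42444, T(8)=-140183, T(9)=462993, T(10)=-1529162, T(11)=5050479, T(12)=-16680599, T(13)=55092276, T(14)=-181957427, T(15)=600964557; answer 600964557
Step 2: B1 = 600964557; c = -13; 2*(-13)^4 + 3*(-13)^3 - 5*(-13)^2 - 3*(-13)^1 + 2 = (57122) + (-6591) + (-845) + (39) + (2) = 49727; answer 49727
Step 3: B2 = 49727; m = 25; cross terms: (-20*2 - 17*25)=-465, (17*34 - 14*2)=550, (14*25 - -20*34)=1030; twice the area = |1115| = 1115; area = 1115/2; answer 1115/2
Step 4: B3 = 1115/2; threaded value p + q = 1117; w = -10; a(2) = -3*(-7) + 2*(-10) = 1; iterating: a(2)=1, a(3)=-17, a(4)=53, a(5)=-193, a(6)=685, a(7)=-2441, a(8)=8693, a(9)=-30961, a(10)=110269, a(11)=-392729, a(12)=1398725, a(13)=-4981633, a(14)=17742349, a(15)=-63190313, a(16)=225055637, a(17)=-801547537, a(18)=2854753885; answer 2854753885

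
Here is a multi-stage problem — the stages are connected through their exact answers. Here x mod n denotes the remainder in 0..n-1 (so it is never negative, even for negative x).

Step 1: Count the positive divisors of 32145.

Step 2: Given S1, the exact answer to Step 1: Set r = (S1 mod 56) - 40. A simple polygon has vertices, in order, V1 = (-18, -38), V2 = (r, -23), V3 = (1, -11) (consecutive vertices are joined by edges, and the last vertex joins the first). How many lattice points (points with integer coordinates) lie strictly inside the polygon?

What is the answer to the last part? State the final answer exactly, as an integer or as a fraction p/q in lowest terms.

Step 1: 32145 = 3 * 5 * 2143; number of divisors = (1+1) * (1+1) * (1+1) = 8; answer 8
Step 2: S1 = 8; r = -32; cross terms: (-18*-23 - -32*-38)=-802, (-32*-11 - 1*-23)=375, (1*-38 - -18*-11)=-236; twice the area = |-663| = 663; area = 663/2; boundary points = 1 + 3 + 1 = 5; strictly interior points = area - boundary/2 + 1 = 330; answer 330

330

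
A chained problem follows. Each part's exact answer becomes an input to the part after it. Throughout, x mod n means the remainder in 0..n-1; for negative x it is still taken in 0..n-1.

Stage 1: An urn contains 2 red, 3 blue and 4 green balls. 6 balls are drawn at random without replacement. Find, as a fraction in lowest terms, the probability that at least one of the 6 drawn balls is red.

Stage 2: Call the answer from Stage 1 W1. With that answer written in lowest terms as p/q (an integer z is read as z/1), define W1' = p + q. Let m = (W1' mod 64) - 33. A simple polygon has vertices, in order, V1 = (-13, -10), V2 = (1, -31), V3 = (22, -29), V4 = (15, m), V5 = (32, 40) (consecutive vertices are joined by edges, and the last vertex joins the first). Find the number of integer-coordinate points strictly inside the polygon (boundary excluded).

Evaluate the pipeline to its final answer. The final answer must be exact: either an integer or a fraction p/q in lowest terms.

Stage 1: total draws C(9,6) = 84; complement C(7,6) = 7; favorable 84 - 7 = 77; P = 11/12; answer 11/12
Stage 2: W1 = 11/12; threaded value p + q = 23; m = -10; cross terms: (-13*-31 - 1*-10)=413, (1*-29 - 22*-31)=653, (22*-10 - 15*-29)=215, (15*40 - 32*-10)=920, (32*-10 - -13*40)=200; twice the area = |2401| = 2401; area = 2401/2; boundary points = 7 + 1 + 1 + 1 + 5 = 15; strictly interior points = area - boundary/2 + 1 = 1194; answer 1194

1194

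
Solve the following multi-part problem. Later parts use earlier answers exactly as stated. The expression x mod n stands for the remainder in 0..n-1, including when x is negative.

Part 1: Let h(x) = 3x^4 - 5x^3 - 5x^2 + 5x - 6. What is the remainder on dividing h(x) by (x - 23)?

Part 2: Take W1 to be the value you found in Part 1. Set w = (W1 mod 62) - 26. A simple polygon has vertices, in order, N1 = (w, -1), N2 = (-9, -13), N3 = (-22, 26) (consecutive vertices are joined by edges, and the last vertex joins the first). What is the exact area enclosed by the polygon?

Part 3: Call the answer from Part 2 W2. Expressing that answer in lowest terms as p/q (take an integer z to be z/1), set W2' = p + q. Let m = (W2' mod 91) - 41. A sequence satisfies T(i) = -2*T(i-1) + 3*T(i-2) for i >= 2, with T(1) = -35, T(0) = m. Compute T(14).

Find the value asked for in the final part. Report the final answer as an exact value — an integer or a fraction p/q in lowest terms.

88484947

Part 1: remainder = value at the root: 3*(23)^4 - 5*(23)^3 - 5*(23)^2 + 5*(23)^1 - 6 = (839523) + (-60835) + (-2645) + (115) + (-6) = 776152; answer 776152
Part 2: W1 = 776152; w = 10; cross terms: (10*-13 - -9*-1)=-139, (-9*26 - -22*-13)=-520, (-22*-1 - 10*26)=-238; twice the area = |-897| = 897; area = 897/2; answer 897/2
Part 3: W2 = 897/2; threaded value p + q = 899; m = 39; T(2) = -2*(-35) + 3*(39) = 187; iterating: T(2)=187, T(3)=-479, T(4)=1519, T(5)=-4475, T(6)=13507, T(7)=-40439, T(8)=121399, T(9)=-364115, T(10)=1092427, T(11)=-3277199, T(12)=9831679, T(13)=-29494955, T(14)=88484947; answer 88484947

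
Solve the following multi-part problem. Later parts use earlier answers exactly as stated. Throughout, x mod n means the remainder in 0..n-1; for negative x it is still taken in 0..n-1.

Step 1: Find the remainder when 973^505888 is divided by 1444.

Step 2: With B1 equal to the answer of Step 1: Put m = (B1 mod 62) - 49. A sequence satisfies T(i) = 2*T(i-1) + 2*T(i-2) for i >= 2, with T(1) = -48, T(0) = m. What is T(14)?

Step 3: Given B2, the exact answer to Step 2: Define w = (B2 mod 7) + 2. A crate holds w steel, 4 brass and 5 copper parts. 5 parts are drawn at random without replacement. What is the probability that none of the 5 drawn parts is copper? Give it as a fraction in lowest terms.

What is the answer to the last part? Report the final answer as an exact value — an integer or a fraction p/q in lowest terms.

Step 1: squarings mod 1444: 973^1=973, 973^2=909, 973^4=313, 973^8=1221, 973^16=633, 973^32=701, 973^64=441, 973^128=985, 973^256=1301, 973^512=233, 973^1024=861, 973^2048=549, 973^4096=1049, 973^8192=73, 973^16384=997, 973^32768=537, 973^65536=1013, 973^131072=929, 973^262144=973; 973^505888 = 973^32 * 973^2048 * 973^4096 * 973^8192 * 973^32768 * 973^65536 * 973^131072 * 973^262144 = 1393 (mod 1444); answer 1393
Step 2: B1 = 1393; m = -20; T(2) = 2*(-48) + 2*(-20) = -136; iterating: T(2)=-136, T(3)=-368, T(4)=-1008, T(5)=-2752, T(6)=-7520, T(7)=-20544, T(8)=-56128, T(9)=-153344, T(10)=-418944, T(11)=-1144576, T(12)=-3127040, T(13)=-8543232, T(14)=-23340544; answer -23340544
Step 3: B2 = -23340544; w = 6; total draws C(15,5) = 3003; favorable C(10,5) = 252; P = 12/143; answer 12/143

12/143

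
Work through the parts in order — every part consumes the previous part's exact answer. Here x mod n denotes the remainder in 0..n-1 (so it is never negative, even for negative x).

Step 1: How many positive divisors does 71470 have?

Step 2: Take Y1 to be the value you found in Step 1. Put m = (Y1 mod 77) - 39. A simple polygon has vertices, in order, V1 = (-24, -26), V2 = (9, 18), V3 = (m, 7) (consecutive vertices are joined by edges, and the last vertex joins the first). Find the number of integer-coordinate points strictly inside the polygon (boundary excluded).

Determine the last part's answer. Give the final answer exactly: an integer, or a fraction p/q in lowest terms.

Step 1: 71470 = 2 * 5 * 7 * 1021; number of divisors = (1+1) * (1+1) * (1+1) * (1+1) = 16; answer 16
Step 2: Y1 = 16; m = -23; cross terms: (-24*18 - 9*-26)=-198, (9*7 - -23*18)=477, (-23*-26 - -24*7)=766; twice the area = |1045| = 1045; area = 1045/2; boundary points = 11 + 1 + 1 = 13; strictly interior points = area - boundary/2 + 1 = 517; answer 517

517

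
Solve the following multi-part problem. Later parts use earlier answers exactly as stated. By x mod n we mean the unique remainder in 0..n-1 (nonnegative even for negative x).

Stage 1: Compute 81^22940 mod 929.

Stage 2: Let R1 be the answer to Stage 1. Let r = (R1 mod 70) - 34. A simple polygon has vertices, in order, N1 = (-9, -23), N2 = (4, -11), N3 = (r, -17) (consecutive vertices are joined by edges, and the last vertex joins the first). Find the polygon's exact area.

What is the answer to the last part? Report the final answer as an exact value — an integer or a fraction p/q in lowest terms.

Stage 1: squarings mod 929: 81^1=81, 81^2=58, 81^4=577, 81^8=347, 81^16=568, 81^32=261, 81^64=304, 81^128=445, 81^256=148, 81^512=537, 81^1024=379, 81^2048=575, 81^4096=830, 81^8192=511, 81^16384=72; 81^22940 = 81^4 * 81^8 * 81^16 * 81^128 * 81^256 * 81^2048 * 81^4096 * 81^16384 = 529 (mod 929); answer 529
Stage 2: R1 = 529; r = 5; cross terms: (-9*-11 - 4*-23)=191, (4*-17 - 5*-11)=-13, (5*-23 - -9*-17)=-268; twice the area = |-90| = 90; area = 45; answer 45

45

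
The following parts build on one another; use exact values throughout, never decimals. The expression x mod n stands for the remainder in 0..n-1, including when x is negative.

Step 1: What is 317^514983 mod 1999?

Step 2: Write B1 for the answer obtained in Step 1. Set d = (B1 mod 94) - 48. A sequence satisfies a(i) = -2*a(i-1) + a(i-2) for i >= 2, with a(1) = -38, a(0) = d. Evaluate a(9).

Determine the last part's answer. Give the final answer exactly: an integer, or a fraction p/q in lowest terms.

Step 1: squarings mod 1999: 317^1=317, 317^2=539, 317^4=666, 317^8=1777, 317^16=1308, 317^32=1719, 317^64=439, 317^128=817, 317^256=1822, 317^512=1344, 317^1024=1239, 317^2048=1888, 317^4096=327, 317^8192=982, 317^16384=806, 317^32768=1960, 317^65536=1521, 317^131072=598, 317^262144=1782; 317^514983 = 317^1 * 317^2 * 317^4 * 317^32 * 317^128 * 317^256 * 317^512 * 317^2048 * 317^4096 * 317^16384 * 317^32768 * 317^65536 * 317^131072 * 317^262144 = 950 (mod 1999); answer 950
Step 2: B1 = 950; d = -38; a(2) = -2*(-38) + 1*(-38) = 38; iterating: a(2)=38, a(3)=-114, a(4)=266, a(5)=-646, a(6)=1558, a(7)=-3762, a(8)=9082, a(9)=-21926; answer -21926

-21926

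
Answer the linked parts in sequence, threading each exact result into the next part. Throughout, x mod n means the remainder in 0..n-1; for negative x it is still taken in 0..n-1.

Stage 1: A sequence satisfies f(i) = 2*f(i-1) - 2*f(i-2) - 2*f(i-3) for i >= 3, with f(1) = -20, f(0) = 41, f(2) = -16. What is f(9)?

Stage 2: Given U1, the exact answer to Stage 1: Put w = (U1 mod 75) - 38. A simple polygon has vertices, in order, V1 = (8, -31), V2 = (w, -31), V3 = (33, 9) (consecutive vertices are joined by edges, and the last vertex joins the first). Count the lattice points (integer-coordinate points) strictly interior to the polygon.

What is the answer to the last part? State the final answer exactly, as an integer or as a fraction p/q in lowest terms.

Stage 1: f(3) = 2*(-16) - 2*(-20) - 2*(41) = -74; iterating: f(3)=-74, f(4)=-76, f(5)=28, f(6)=356, f(7)=808, f(8)=848, f(9)=-632; answer -632
Stage 2: U1 = -632; w = 5; cross terms: (8*-31 - 5*-31)=-93, (5*9 - 33*-31)=1068, (33*-31 - 8*9)=-1095; twice the area = |-120| = 120; area = 60; boundary points = 3 + 4 + 5 = 12; strictly interior points = area - boundary/2 + 1 = 55; answer 55

55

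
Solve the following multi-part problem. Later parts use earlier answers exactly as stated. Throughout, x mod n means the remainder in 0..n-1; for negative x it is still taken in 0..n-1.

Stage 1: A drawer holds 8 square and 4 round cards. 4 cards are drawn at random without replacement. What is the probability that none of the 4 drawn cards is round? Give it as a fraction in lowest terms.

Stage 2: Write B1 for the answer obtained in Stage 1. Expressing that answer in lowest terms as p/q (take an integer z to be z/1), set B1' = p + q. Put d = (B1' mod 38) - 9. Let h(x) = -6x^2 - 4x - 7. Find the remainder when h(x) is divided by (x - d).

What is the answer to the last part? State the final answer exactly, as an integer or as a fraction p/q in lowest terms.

Stage 1: total draws C(12,4) = 495; favorable C(8,4) = 70; P = 14/99; answer 14/99
Stage 2: B1 = 14/99; threaded value p + q = 113; d = 28; remainder = value at the root: -6*(28)^2 - 4*(28)^1 - 7 = (-4704) + (-112) + (-7) = -4823; answer -4823

-4823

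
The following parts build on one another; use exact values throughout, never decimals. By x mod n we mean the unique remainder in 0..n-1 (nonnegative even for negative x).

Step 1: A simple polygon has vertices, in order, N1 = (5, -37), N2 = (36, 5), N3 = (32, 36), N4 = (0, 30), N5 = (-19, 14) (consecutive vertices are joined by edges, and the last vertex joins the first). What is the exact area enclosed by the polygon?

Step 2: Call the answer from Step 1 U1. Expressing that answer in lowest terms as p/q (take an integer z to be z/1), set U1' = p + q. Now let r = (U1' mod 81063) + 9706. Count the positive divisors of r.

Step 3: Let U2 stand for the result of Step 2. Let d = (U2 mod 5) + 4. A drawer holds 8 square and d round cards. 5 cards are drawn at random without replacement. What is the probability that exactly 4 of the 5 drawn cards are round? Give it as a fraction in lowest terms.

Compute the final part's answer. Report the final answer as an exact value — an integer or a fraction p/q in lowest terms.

40/429

Step 1: cross terms: (5*5 - 36*-37)=1357, (36*36 - 32*5)=1136, (32*30 - 0*36)=960, (0*14 - -19*30)=570, (-19*-37 - 5*14)=633; twice the area = |4656| = 4656; area = 2328; answer 2328
Step 2: U1 = 2328; threaded value p + q = 2329; r = 12035; 12035 = 5 * 29 * 83; number of divisors = (1+1) * (1+1) * (1+1) = 8; answer 8
Step 3: U2 = 8; d = 7; total draws C(15,5) = 3003; favorable C(7,4)*C(8,1) = 280; P = 40/429; answer 40/429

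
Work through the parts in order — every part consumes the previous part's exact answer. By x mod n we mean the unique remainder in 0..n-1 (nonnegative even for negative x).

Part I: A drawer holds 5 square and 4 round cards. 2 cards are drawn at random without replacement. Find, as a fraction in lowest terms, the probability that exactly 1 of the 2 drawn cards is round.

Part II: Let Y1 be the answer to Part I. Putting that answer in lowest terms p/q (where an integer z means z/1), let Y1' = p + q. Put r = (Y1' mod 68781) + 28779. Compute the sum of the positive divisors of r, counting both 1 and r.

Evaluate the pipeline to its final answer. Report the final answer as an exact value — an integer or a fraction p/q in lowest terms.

Part I: total draws C(9,2) = 36; favorable C(4,1)*C(5,1) = 20; P = 5/9; answer 5/9
Part II: Y1 = 5/9; threaded value p + q = 14; r = 28793; 28793 is prime, so its only divisors are 1 and 28793; sigma = 1 + 28793 = 28794; answer 28794

28794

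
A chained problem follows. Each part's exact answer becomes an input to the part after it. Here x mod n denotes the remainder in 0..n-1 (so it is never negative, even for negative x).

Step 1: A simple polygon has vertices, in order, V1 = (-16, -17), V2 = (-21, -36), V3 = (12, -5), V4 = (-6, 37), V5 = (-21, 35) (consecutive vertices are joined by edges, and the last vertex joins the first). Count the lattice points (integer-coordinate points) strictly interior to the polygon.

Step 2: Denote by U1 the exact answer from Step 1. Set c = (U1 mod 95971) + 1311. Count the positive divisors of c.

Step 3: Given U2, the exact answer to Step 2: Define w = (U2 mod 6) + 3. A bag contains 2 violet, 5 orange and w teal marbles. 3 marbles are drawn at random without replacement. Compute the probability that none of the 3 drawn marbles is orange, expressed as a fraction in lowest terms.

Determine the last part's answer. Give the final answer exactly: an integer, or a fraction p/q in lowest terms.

Step 1: cross terms: (-16*-36 - -21*-17)=219, (-21*-5 - 12*-36)=537, (12*37 - -6*-5)=414, (-6*35 - -21*37)=567, (-21*-17 - -16*35)=917; twice the area = |2654| = 2654; area = 1327; boundary points = 1 + 1 + 6 + 1 + 1 = 10; strictly interior points = area - boundary/2 + 1 = 1323; answer 1323
Step 2: U1 = 1323; c = 2634; 2634 = 2 * 3 * 439; number of divisors = (1+1) * (1+1) * (1+1) = 8; answer 8
Step 3: U2 = 8; w = 5; total draws C(12,3) = 220; favorable C(7,3) = 35; P = 7/44; answer 7/44

7/44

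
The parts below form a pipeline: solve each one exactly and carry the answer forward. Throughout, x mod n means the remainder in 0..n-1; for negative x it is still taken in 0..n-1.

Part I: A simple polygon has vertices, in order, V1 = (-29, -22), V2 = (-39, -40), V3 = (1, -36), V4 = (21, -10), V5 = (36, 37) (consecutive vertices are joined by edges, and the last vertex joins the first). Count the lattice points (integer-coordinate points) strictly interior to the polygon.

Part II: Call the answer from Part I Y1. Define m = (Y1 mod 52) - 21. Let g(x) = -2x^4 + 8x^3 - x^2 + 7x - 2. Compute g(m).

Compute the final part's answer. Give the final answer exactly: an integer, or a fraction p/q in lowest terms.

-860

Part I: cross terms: (-29*-40 - -39*-22)=302, (-39*-36 - 1*-40)=1444, (1*-10 - 21*-36)=746, (21*37 - 36*-10)=1137, (36*-22 - -29*37)=281; twice the area = |3910| = 3910; area = 1955; boundary points = 2 + 4 + 2 + 1 + 1 = 10; strictly interior points = area - boundary/2 + 1 = 1951; answer 1951
Part II: Y1 = 1951; m = 6; -2*(6)^4 + 8*(6)^3 - 1*(6)^2 + 7*(6)^1 - 2 = (-2592) + (1728) + (-36) + (42) + (-2) = -860; answer -860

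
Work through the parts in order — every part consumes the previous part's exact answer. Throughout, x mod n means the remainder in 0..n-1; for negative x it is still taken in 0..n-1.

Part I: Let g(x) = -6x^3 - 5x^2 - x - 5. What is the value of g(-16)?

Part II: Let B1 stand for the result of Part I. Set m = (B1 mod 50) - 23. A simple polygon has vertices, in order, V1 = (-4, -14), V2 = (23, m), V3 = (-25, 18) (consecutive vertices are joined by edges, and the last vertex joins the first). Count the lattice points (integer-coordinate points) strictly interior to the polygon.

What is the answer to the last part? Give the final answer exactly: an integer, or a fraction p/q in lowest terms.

Part I: -6*(-16)^3 - 5*(-16)^2 - 1*(-16)^1 - 5 = (24576) + (-1280) + (16) + (-5) = 23307; answer 23307
Part II: B1 = 23307; m = -16; cross terms: (-4*-16 - 23*-14)=386, (23*18 - -25*-16)=14, (-25*-14 - -4*18)=422; twice the area = |822| = 822; area = 411; boundary points = 1 + 2 + 1 = 4; strictly interior points = area - boundary/2 + 1 = 410; answer 410

410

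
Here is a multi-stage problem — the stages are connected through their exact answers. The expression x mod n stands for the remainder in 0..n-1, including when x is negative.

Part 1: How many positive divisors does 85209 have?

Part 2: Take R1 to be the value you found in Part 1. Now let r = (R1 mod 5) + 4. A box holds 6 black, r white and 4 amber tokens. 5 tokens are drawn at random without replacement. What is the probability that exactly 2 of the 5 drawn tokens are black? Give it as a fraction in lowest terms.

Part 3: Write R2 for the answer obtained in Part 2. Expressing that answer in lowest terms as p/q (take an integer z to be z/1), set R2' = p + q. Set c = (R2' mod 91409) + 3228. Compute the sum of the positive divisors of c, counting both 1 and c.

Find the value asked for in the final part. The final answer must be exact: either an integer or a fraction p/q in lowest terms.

4218

Part 1: 85209 = 3 * 28403; number of divisors = (1+1) * (1+1) = 4; answer 4
Part 2: R1 = 4; r = 8; total draws C(18,5) = 8568; favorable C(6,2)*C(12,3) = 3300; P = 275/714; answer 275/714
Part 3: R2 = 275/714; threaded value p + q = 989; c = 4217; 4217 is prime, so its only divisors are 1 and 4217; sigma = 1 + 4217 = 4218; answer 4218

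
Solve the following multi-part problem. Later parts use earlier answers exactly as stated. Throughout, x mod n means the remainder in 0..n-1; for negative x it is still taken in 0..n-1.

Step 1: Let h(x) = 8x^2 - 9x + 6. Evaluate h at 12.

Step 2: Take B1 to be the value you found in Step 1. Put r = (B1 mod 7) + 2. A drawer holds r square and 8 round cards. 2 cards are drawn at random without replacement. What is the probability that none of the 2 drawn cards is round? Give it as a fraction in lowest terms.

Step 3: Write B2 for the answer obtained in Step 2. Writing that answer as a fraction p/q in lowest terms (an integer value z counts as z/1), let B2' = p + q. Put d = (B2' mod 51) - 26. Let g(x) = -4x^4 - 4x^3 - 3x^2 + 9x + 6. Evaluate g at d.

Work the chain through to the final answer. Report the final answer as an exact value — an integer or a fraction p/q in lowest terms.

-673014

Step 1: 8*(12)^2 - 9*(12)^1 + 6 = (1152) + (-108) + (6) = 1050; answer 1050
Step 2: B1 = 1050; r = 2; total draws C(10,2) = 45; favorable C(2,2) = 1; P = 1/45; answer 1/45
Step 3: B2 = 1/45; threaded value p + q = 46; d = 20; -4*(20)^4 - 4*(20)^3 - 3*(20)^2 + 9*(20)^1 + 6 = (-640000) + (-32000) + (-1200) + (180) + (6) = -673014; answer -673014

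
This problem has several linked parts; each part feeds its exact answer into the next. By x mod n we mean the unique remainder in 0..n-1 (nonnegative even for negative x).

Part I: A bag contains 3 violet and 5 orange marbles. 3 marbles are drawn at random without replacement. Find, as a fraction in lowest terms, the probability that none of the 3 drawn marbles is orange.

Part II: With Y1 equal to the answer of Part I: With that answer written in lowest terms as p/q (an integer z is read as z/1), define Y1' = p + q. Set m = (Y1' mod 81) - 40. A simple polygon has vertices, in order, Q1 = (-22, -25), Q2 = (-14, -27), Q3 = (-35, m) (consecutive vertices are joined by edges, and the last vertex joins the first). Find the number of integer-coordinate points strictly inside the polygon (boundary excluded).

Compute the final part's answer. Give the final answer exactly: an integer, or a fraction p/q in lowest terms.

154

Part I: total draws C(8,3) = 56; favorable C(3,3) = 1; P = 1/56; answer 1/56
Part II: Y1 = 1/56; threaded value p + q = 57; m = 17; cross terms: (-22*-27 - -14*-25)=244, (-14*17 - -35*-27)=-1183, (-35*-25 - -22*17)=1249; twice the area = |310| = 310; area = 155; boundary points = 2 + 1 + 1 = 4; strictly interior points = area - boundary/2 + 1 = 154; answer 154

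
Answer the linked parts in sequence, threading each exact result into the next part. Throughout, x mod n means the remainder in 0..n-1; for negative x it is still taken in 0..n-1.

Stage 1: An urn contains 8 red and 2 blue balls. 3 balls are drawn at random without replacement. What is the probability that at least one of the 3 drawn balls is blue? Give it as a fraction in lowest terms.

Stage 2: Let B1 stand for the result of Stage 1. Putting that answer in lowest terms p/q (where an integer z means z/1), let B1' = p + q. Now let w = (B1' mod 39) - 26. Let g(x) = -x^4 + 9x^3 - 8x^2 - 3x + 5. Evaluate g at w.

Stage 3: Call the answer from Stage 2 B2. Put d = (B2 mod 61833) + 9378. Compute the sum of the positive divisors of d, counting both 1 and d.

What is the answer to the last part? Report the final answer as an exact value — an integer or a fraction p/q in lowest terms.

Stage 1: total draws C(10,3) = 120; complement C(8,3) = 56; favorable 120 - 56 = 64; P = 8/15; answer 8/15
Stage 2: B1 = 8/15; threaded value p + q = 23; w = -3; -1*(-3)^4 + 9*(-3)^3 - 8*(-3)^2 - 3*(-3)^1 + 5 = (-81) + (-243) + (-72) + (9) + (5) = -382; answer -382
Stage 3: B2 = -382; d = 70829; 70829 = 11 * 47 * 137; sigma = (1 + 11) * (1 + 47) * (1 + 137) = 12 * 48 * 138 = 79488; answer 79488

79488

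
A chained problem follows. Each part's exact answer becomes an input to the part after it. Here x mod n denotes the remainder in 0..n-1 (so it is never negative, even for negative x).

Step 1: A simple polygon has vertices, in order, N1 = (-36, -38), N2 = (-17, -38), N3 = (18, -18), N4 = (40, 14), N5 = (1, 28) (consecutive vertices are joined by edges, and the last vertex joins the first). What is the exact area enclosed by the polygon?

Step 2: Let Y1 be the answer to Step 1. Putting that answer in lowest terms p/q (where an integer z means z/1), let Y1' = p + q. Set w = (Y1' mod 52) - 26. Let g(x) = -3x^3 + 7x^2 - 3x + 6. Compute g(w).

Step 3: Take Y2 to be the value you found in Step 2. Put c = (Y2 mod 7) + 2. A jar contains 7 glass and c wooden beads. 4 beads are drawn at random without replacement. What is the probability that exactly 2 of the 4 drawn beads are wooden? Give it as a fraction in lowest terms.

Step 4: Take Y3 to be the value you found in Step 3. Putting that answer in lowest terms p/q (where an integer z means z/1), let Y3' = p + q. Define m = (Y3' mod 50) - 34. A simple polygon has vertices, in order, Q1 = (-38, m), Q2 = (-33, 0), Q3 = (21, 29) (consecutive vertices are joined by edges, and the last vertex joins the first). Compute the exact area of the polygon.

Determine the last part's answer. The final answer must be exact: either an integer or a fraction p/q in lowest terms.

Step 1: cross terms: (-36*-38 - -17*-38)=722, (-17*-18 - 18*-38)=990, (18*14 - 40*-18)=972, (40*28 - 1*14)=1106, (1*-38 - -36*28)=970; twice the area = |4760| = 4760; area = 2380; answer 2380
Step 2: Y1 = 2380; threaded value p + q = 2381; w = 15; -3*(15)^3 + 7*(15)^2 - 3*(15)^1 + 6 = (-10125) + (1575) + (-45) + (6) = -8589; answer -8589
Step 3: Y2 = -8589; c = 2; total draws C(9,4) = 126; favorable C(2,2)*C(7,2) = 21; P = 1/6; answer 1/6
Step 4: Y3 = 1/6; threaded value p + q = 7; m = -27; cross terms: (-38*0 - -33*-27)=-891, (-33*29 - 21*0)=-957, (21*-27 - -38*29)=535; twice the area = |-1313| = 1313; area = 1313/2; answer 1313/2

1313/2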